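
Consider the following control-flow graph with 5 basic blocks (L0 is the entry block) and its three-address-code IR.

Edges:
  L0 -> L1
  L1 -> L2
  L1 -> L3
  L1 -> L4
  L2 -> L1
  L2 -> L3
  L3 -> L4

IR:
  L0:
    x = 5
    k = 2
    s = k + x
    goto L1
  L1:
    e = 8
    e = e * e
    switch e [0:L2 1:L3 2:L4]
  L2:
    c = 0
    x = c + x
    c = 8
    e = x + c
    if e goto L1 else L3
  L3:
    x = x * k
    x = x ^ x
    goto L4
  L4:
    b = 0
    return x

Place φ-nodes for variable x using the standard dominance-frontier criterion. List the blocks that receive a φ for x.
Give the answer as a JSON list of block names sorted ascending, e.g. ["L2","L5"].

Answer: ["L1", "L3", "L4"]

Derivation:
idom tree: L1←L0 L2←L1 L3←L1 L4←L1
Dom∩ at merges:
  L1: preds {L0,L2}: {L0} ∩ {L0,L1,L2} = {L0}; idom=L0
  L3: preds {L1,L2}: {L0,L1} ∩ {L0,L1,L2} = {L0,L1}; idom=L1
  L4: preds {L1,L3}: {L0,L1} ∩ {L0,L1,L3} = {L0,L1}; idom=L1

Frontier:
  L1←L0: walk · to L0
  L1←L2: walk L2→L1 to L0
  L3←L1: walk · to L1
  L3←L2: walk L2 to L1
  L4←L1: walk · to L1
  L4←L3: walk L3 to L1
  DF(L0)=∅
  DF(L1)={L1}
  DF(L2)={L1,L3}
  DF(L3)={L4}
  DF(L4)=∅

φ for x: defs {L0,L2,L3}
  DF⁺ = {L1,L3,L4}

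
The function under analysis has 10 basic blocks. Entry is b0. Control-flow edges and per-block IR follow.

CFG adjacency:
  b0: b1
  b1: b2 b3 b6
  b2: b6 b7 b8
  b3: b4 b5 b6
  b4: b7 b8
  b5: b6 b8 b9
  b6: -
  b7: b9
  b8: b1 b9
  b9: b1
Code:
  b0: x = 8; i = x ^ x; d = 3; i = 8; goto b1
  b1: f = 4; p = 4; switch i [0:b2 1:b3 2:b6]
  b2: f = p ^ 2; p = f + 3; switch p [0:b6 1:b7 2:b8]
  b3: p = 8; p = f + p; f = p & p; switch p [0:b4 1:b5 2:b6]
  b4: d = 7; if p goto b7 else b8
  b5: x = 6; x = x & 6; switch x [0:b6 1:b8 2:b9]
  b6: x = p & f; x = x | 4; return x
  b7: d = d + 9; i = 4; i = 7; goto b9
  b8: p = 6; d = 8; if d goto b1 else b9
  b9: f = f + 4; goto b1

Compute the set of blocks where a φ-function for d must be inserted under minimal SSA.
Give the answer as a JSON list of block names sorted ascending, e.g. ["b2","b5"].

Answer: ["b1", "b7", "b8", "b9"]

Derivation:
idom tree: b1←b0 b2←b1 b3←b1 b4←b3 b5←b3 b6←b1 b7←b1 b8←b1 b9←b1
Dom at joins:
  b1: preds {b0,b8,b9}: {b0} ∩ {b0,b1,b8} ∩ {b0,b1,b9} = {b0}; idom=b0
  b6: preds {b1,b2,b3,b5}: {b0,b1} ∩ {b0,b1,b2} ∩ {b0,b1,b3} ∩ {b0,b1,b3,b5} = {b0,b1}; idom=b1
  b7: preds {b2,b4}: {b0,b1,b2} ∩ {b0,b1,b3,b4} = {b0,b1}; idom=b1
  b8: preds {b2,b4,b5}: {b0,b1,b2} ∩ {b0,b1,b3,b4} ∩ {b0,b1,b3,b5} = {b0,b1}; idom=b1
  b9: preds {b5,b7,b8}: {b0,b1,b3,b5} ∩ {b0,b1,b7} ∩ {b0,b1,b8} = {b0,b1}; idom=b1

DF derivation:
  join b1 pred b0: · stop@b0
  join b1 pred b8: b8→b1 stop@b0
  join b1 pred b9: b9→b1 stop@b0
  join b6 pred b1: · stop@b1
  join b6 pred b2: b2 stop@b1
  join b6 pred b3: b3 stop@b1
  join b6 pred b5: b5→b3 stop@b1
  join b7 pred b2: b2 stop@b1
  join b7 pred b4: b4→b3 stop@b1
  join b8 pred b2: b2 stop@b1
  join b8 pred b4: b4→b3 stop@b1
  join b8 pred b5: b5→b3 stop@b1
  join b9 pred b5: b5→b3 stop@b1
  join b9 pred b7: b7 stop@b1
  join b9 pred b8: b8 stop@b1
  DF(b0)=∅
  DF(b1)={b1}
  DF(b2)={b6,b7,b8}
  DF(b3)={b6,b7,b8,b9}
  DF(b4)={b7,b8}
  DF(b5)={b6,b8,b9}
  DF(b6)=∅
  DF(b7)={b9}
  DF(b8)={b1,b9}
  DF(b9)={b1}

φ for d: defs {b0,b4,b7,b8}
  DF⁺ = {b1,b7,b8,b9}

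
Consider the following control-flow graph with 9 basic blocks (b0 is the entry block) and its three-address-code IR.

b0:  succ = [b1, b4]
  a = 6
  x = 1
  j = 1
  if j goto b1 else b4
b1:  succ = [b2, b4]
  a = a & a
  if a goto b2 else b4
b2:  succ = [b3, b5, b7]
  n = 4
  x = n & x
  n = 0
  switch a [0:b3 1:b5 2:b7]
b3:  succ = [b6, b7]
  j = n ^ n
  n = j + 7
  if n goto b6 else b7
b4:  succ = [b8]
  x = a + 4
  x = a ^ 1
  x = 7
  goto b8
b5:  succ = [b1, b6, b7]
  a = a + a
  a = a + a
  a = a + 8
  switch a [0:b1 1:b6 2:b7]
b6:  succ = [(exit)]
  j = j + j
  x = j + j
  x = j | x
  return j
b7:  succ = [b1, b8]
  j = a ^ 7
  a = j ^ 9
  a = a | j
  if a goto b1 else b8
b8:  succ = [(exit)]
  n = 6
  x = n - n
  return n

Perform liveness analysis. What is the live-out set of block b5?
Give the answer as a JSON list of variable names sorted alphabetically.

def/use:
  b0: def={a,j,x} ue=∅
  b1: def={a} ue={a}
  b2: def={n,x} ue={a,x}
  b3: def={j,n} ue={n}
  b4: def={x} ue={a}
  b5: def={a} ue={a}
  b6: def={j,x} ue={j}
  b7: def={a,j} ue={a}
  b8: def={n,x} ue=∅

Liveness:
  b0 li=∅ lo={a,j,x}
  b1 li={a,j,x} lo={a,j,x}
  b2 li={a,j,x} lo={a,j,n,x}
  b3 li={a,n,x} lo={a,j,x}
  b4 li={a} lo=∅
  b5 li={a,j,x} lo={a,j,x}
  b6 li={j} lo=∅
  b7 li={a,x} lo={a,j,x}
  b8 li=∅ lo=∅

live-out(b5) = ["a", "j", "x"]

Answer: ["a", "j", "x"]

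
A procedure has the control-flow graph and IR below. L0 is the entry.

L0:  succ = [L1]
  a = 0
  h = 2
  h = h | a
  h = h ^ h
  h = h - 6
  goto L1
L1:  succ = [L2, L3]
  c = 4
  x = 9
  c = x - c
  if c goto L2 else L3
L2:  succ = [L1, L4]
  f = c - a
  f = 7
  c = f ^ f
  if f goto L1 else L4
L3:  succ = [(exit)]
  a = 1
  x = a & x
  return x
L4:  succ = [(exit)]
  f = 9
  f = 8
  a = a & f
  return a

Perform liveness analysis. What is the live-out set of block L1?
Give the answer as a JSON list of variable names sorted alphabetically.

Block summaries:
  L0: def={a,h} ue=∅
  L1: def={c,x} ue=∅
  L2: def={c,f} ue={a,c}
  L3: def={a,x} ue={x}
  L4: def={a,f} ue={a}

Backward fixpoint:
  L0: in=∅ out={a}
  L1: in={a} out={a,c,x}
  L2: in={a,c} out={a}
  L3: in={x} out=∅
  L4: in={a} out=∅

live-out(L1) = ["a", "c", "x"]

Answer: ["a", "c", "x"]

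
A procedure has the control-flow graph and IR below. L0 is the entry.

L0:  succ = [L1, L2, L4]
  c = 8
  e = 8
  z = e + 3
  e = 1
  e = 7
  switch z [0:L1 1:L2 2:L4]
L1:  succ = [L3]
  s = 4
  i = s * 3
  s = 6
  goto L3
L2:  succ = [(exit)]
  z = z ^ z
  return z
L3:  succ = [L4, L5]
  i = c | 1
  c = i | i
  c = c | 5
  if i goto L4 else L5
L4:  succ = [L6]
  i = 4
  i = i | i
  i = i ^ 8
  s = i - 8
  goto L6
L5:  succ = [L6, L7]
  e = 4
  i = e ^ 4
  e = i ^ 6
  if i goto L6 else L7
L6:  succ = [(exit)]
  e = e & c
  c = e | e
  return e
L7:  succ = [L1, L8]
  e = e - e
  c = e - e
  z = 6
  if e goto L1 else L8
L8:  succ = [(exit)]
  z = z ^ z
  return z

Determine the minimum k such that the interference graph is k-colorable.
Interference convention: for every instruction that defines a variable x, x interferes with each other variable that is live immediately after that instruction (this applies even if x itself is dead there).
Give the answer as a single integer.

Answer: 3

Analysis:
def/use:
  L0 def {c,e,z} use ∅
  L1 def {i,s} use ∅
  L2 def {z} use {z}
  L3 def {c,i} use {c}
  L4 def {i,s} use ∅
  L5 def {e,i} use ∅
  L6 def {c,e} use {c,e}
  L7 def {c,e,z} use {e}
  L8 def {z} use {z}

Backward fixpoint:
  live L0: ∅→{c,e,z}
  live L1: {c,e}→{c,e}
  live L2: {z}→∅
  live L3: {c,e}→{c,e}
  live L4: {c,e}→{c,e}
  live L5: {c}→{c,e}
  live L6: {c,e}→∅
  live L7: {e}→{c,e,z}
  live L8: {z}→∅

Interfere edges:
  c↔{e,i,s,z}
  e↔{c,i,s,z}
  i↔{c,e}
  s↔{c,e}
  z↔{c,e}

Chromatic number:
  {c,e,i} pairwise interfere (3-clique) ⇒ χ ≥ 3
  3-colouring: c0={c}  c1={e}  c2={i,s,z}
  χ = 3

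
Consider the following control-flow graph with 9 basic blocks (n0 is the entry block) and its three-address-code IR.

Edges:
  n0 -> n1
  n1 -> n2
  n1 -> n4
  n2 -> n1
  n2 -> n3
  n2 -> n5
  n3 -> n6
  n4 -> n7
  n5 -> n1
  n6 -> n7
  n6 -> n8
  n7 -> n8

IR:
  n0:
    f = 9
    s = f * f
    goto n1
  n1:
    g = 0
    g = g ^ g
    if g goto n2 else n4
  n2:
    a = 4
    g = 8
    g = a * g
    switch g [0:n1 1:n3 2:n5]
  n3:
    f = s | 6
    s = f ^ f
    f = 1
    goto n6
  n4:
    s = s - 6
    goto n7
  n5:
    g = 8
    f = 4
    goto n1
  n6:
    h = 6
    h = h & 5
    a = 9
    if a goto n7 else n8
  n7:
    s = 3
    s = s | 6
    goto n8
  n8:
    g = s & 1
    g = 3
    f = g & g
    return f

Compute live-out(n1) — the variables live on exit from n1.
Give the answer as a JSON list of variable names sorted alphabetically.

Answer: ["s"]

Derivation:
Block summaries:
  n0: {f,s} / ∅
  n1: {g} / ∅
  n2: {a,g} / ∅
  n3: {f,s} / {s}
  n4: {s} / {s}
  n5: {f,g} / ∅
  n6: {a,h} / ∅
  n7: {s} / ∅
  n8: {f,g} / {s}

Live sets:
  n0: in=∅ out={s}
  n1: in={s} out={s}
  n2: in={s} out={s}
  n3: in={s} out={s}
  n4: in={s} out=∅
  n5: in={s} out={s}
  n6: in={s} out={s}
  n7: in=∅ out={s}
  n8: in={s} out=∅

live-out(n1) = ["s"]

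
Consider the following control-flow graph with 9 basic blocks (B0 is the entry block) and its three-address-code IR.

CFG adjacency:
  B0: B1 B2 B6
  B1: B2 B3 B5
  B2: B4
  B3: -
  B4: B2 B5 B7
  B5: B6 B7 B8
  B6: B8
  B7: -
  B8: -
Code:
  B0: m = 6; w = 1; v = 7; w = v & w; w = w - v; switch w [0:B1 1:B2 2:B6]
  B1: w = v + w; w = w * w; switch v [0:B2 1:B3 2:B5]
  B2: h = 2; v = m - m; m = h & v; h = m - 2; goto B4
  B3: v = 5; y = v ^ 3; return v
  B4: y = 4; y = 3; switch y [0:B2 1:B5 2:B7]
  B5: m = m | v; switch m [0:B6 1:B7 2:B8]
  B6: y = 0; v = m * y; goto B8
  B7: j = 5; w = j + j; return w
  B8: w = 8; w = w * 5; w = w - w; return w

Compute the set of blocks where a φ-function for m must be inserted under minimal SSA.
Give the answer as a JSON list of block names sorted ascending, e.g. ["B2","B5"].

Answer: ["B2", "B5", "B6", "B7", "B8"]

Analysis:
idom tree: B1←B0 B2←B0 B3←B1 B4←B2 B5←B0 B6←B0 B7←B0 B8←B0
Dom at joins:
  B2: preds {B0,B1,B4}: {B0} ∩ {B0,B1} ∩ {B0,B2,B4} = {B0}; idom=B0
  B5: preds {B1,B4}: {B0,B1} ∩ {B0,B2,B4} = {B0}; idom=B0
  B6: preds {B0,B5}: {B0} ∩ {B0,B5} = {B0}; idom=B0
  B7: preds {B4,B5}: {B0,B2,B4} ∩ {B0,B5} = {B0}; idom=B0
  B8: preds {B5,B6}: {B0,B5} ∩ {B0,B6} = {B0}; idom=B0

Frontier:
  join B2 pred B0: · stop@B0
  join B2 pred B1: B1 stop@B0
  join B2 pred B4: B4→B2 stop@B0
  join B5 pred B1: B1 stop@B0
  join B5 pred B4: B4→B2 stop@B0
  join B6 pred B0: · stop@B0
  join B6 pred B5: B5 stop@B0
  join B7 pred B4: B4→B2 stop@B0
  join B7 pred B5: B5 stop@B0
  join B8 pred B5: B5 stop@B0
  join B8 pred B6: B6 stop@B0
  DF(B0)=∅
  DF(B1)={B2,B5}
  DF(B2)={B2,B5,B7}
  DF(B3)=∅
  DF(B4)={B2,B5,B7}
  DF(B5)={B6,B7,B8}
  DF(B6)={B8}
  DF(B7)=∅
  DF(B8)=∅

φ for m: defs {B0,B2,B5}
  DF⁺ = {B2,B5,B6,B7,B8}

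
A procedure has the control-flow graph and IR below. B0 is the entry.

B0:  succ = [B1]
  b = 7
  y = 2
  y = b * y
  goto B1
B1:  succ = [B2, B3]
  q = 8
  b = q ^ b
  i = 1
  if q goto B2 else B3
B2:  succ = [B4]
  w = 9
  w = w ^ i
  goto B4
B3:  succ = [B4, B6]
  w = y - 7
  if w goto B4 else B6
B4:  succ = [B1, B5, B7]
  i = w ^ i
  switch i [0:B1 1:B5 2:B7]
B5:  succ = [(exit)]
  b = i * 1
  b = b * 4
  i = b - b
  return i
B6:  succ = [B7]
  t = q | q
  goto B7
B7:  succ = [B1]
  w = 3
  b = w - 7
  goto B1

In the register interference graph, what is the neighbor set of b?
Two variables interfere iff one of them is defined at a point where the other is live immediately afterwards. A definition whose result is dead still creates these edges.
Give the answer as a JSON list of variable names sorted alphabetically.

Answer: ["i", "q", "w", "y"]

Derivation:
Per-block:
  B0 def {b,y} use ∅
  B1 def {b,i,q} use {b}
  B2 def {w} use {i}
  B3 def {w} use {y}
  B4 def {i} use {i,w}
  B5 def {b,i} use {i}
  B6 def {t} use {q}
  B7 def {b,w} use ∅

Liveness:
  B0: in=∅ out={b,y}
  B1: in={b,y} out={b,i,q,y}
  B2: in={b,i,y} out={b,i,w,y}
  B3: in={b,i,q,y} out={b,i,q,w,y}
  B4: in={b,i,w,y} out={b,i,y}
  B5: in={i} out=∅
  B6: in={q,y} out={y}
  B7: in={y} out={b,y}

Interfere edges:
  b↔{i,q,w,y}
  i↔{b,q,w,y}
  q↔{b,i,w,y}
  t↔{y}
  w↔{b,i,q,y}
  y↔{b,i,q,t,w}

N(b) = ["i", "q", "w", "y"]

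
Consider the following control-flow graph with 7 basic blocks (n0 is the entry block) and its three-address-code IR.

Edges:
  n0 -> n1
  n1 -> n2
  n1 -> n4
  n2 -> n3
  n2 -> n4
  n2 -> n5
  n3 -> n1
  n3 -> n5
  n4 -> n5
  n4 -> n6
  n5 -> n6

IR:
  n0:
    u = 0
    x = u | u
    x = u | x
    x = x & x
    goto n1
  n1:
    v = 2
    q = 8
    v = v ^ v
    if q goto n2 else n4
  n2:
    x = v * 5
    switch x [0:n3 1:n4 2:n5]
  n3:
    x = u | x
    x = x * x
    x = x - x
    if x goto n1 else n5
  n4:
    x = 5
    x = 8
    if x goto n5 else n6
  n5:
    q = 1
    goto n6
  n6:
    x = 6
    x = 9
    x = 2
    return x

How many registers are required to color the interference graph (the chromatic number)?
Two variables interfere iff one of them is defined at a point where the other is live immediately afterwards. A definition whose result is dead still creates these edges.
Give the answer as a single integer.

Answer: 3

Analysis:
Block summaries:
  n0 def {u,x} use ∅
  n1 def {q,v} use ∅
  n2 def {x} use {v}
  n3 def {x} use {u,x}
  n4 def {x} use ∅
  n5 def {q} use ∅
  n6 def {x} use ∅

Liveness:
  n0: in=∅ out={u}
  n1: in={u} out={u,v}
  n2: in={u,v} out={u,x}
  n3: in={u,x} out={u}
  n4: in=∅ out=∅
  n5: in=∅ out=∅
  n6: in=∅ out=∅

Interference:
  q: {u,v}
  u: {q,v,x}
  v: {q,u}
  x: {u}

Chromatic number:
  {q,u,v} pairwise interfere (3-clique) ⇒ χ ≥ 3
  3-colouring: r0={u}  r1={q,x}  r2={v}
  χ = 3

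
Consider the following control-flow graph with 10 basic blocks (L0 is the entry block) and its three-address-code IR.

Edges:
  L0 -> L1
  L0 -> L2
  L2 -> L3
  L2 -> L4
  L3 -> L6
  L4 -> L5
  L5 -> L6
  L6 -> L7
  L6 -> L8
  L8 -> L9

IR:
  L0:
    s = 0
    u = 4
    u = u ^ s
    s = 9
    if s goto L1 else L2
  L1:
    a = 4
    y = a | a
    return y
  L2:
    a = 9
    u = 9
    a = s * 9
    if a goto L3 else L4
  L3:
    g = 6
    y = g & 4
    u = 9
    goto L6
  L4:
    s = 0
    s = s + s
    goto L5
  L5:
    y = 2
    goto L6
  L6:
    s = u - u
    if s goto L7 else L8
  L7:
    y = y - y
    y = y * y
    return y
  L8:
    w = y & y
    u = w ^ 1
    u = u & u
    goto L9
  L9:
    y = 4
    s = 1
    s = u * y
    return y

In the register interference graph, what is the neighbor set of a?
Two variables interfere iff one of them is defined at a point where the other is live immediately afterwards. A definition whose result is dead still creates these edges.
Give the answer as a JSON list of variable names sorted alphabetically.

Per-block:
  L0: {s,u} / ∅
  L1: {a,y} / ∅
  L2: {a,u} / {s}
  L3: {g,u,y} / ∅
  L4: {s} / ∅
  L5: {y} / ∅
  L6: {s} / {u}
  L7: {y} / {y}
  L8: {u,w} / {y}
  L9: {s,y} / {u}

Backward fixpoint:
  live L0: ∅→{s}
  live L1: ∅→∅
  live L2: {s}→{u}
  live L3: ∅→{u,y}
  live L4: {u}→{u}
  live L5: {u}→{u,y}
  live L6: {u,y}→{y}
  live L7: {y}→∅
  live L8: {y}→{u}
  live L9: {u}→∅

Interfere edges:
  a — {s,u}
  g — ∅
  s — {a,u,y}
  u — {a,s,y}
  w — ∅
  y — {s,u}

N(a) = ["s", "u"]

Answer: ["s", "u"]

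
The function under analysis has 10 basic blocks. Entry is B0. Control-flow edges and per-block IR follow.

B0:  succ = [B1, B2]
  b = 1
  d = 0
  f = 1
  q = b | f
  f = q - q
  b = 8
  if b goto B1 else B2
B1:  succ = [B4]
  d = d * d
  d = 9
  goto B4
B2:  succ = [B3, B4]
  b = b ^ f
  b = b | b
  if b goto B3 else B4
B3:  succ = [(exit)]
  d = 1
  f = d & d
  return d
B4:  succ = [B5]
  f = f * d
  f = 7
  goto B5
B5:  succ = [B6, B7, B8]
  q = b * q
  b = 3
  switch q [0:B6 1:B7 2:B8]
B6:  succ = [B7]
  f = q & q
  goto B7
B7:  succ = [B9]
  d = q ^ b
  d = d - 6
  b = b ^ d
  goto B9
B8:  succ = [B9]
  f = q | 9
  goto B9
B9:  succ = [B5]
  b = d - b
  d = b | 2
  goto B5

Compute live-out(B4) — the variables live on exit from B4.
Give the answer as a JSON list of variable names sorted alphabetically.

Per-block:
  B0 def {b,d,f,q} use ∅
  B1 def {d} use {d}
  B2 def {b} use {b,f}
  B3 def {d,f} use ∅
  B4 def {f} use {d,f}
  B5 def {b,q} use {b,q}
  B6 def {f} use {q}
  B7 def {b,d} use {b,q}
  B8 def {f} use {q}
  B9 def {b,d} use {b,d}

Liveness:
  B0 li=∅ lo={b,d,f,q}
  B1 li={b,d,f,q} lo={b,d,f,q}
  B2 li={b,d,f,q} lo={b,d,f,q}
  B3 li=∅ lo=∅
  B4 li={b,d,f,q} lo={b,d,q}
  B5 li={b,d,q} lo={b,d,q}
  B6 li={b,q} lo={b,q}
  B7 li={b,q} lo={b,d,q}
  B8 li={b,d,q} lo={b,d,q}
  B9 li={b,d,q} lo={b,d,q}

live-out(B4) = ["b", "d", "q"]

Answer: ["b", "d", "q"]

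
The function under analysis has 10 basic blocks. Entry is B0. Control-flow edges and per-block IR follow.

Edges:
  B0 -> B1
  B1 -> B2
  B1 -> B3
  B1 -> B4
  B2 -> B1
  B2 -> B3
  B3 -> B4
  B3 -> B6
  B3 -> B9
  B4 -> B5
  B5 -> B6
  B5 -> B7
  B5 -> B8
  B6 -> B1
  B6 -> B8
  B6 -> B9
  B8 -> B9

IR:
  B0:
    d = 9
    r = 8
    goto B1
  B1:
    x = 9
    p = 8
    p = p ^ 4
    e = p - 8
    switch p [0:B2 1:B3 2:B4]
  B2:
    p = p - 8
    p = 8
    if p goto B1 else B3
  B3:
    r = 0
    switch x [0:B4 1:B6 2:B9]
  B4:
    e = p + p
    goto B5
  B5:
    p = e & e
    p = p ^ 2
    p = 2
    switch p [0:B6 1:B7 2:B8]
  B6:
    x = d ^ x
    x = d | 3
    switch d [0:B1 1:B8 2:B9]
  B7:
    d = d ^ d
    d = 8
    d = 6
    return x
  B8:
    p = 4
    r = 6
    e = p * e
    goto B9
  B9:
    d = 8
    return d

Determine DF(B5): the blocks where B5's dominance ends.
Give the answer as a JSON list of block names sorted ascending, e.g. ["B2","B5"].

Answer: ["B6", "B8"]

Analysis:
idom tree: B1←B0 B2←B1 B3←B1 B4←B1 B5←B4 B6←B1 B7←B5 B8←B1 B9←B1
Dom∩ at merges:
  B1: preds {B0,B2,B6}: {B0} ∩ {B0,B1,B2} ∩ {B0,B1,B6} = {B0}; idom=B0
  B3: preds {B1,B2}: {B0,B1} ∩ {B0,B1,B2} = {B0,B1}; idom=B1
  B4: preds {B1,B3}: {B0,B1} ∩ {B0,B1,B3} = {B0,B1}; idom=B1
  B6: preds {B3,B5}: {B0,B1,B3} ∩ {B0,B1,B4,B5} = {B0,B1}; idom=B1
  B8: preds {B5,B6}: {B0,B1,B4,B5} ∩ {B0,B1,B6} = {B0,B1}; idom=B1
  B9: preds {B3,B6,B8}: {B0,B1,B3} ∩ {B0,B1,B6} ∩ {B0,B1,B8} = {B0,B1}; idom=B1

DF walk-up:
  join B1 pred B0: · stop@B0
  join B1 pred B2: B2→B1 stop@B0
  join B1 pred B6: B6→B1 stop@B0
  join B3 pred B1: · stop@B1
  join B3 pred B2: B2 stop@B1
  join B4 pred B1: · stop@B1
  join B4 pred B3: B3 stop@B1
  join B6 pred B3: B3 stop@B1
  join B6 pred B5: B5→B4 stop@B1
  join B8 pred B5: B5→B4 stop@B1
  join B8 pred B6: B6 stop@B1
  join B9 pred B3: B3 stop@B1
  join B9 pred B6: B6 stop@B1
  join B9 pred B8: B8 stop@B1
  B0 → ∅
  B1 → {B1}
  B2 → {B1,B3}
  B3 → {B4,B6,B9}
  B4 → {B6,B8}
  B5 → {B6,B8}
  B6 → {B1,B8,B9}
  B7 → ∅
  B8 → {B9}
  B9 → ∅

DF(B5) = ["B6", "B8"]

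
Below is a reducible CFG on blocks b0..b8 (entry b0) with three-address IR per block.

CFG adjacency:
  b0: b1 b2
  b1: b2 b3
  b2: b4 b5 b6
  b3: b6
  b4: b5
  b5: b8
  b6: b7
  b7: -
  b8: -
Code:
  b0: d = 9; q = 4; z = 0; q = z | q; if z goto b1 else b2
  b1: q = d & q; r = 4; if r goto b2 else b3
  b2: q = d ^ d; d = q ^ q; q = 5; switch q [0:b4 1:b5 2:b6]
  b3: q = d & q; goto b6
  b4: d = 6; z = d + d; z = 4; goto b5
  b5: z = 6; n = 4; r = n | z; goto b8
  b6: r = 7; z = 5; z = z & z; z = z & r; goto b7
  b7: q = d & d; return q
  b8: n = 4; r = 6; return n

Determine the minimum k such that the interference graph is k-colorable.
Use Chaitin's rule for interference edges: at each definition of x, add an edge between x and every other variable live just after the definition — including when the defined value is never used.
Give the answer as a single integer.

Block summaries:
  b0: def={d,q,z} ue=∅
  b1: def={q,r} ue={d,q}
  b2: def={d,q} ue={d}
  b3: def={q} ue={d,q}
  b4: def={d,z} ue=∅
  b5: def={n,r,z} ue=∅
  b6: def={r,z} ue=∅
  b7: def={q} ue={d}
  b8: def={n,r} ue=∅

Backward fixpoint:
  b0 li=∅ lo={d,q}
  b1 li={d,q} lo={d,q}
  b2 li={d} lo={d}
  b3 li={d,q} lo={d}
  b4 li=∅ lo=∅
  b5 li=∅ lo=∅
  b6 li={d} lo={d}
  b7 li={d} lo=∅
  b8 li=∅ lo=∅

Interfere edges:
  d: {q,r,z}
  n: {r,z}
  q: {d,r,z}
  r: {d,n,q,z}
  z: {d,n,q,r}

Registers:
  clique {d,q,r,z} ⇒ need ≥ 4
  4-colouring: R0={r}  R1={z}  R2={d,n}  R3={q}
  χ = 4

Answer: 4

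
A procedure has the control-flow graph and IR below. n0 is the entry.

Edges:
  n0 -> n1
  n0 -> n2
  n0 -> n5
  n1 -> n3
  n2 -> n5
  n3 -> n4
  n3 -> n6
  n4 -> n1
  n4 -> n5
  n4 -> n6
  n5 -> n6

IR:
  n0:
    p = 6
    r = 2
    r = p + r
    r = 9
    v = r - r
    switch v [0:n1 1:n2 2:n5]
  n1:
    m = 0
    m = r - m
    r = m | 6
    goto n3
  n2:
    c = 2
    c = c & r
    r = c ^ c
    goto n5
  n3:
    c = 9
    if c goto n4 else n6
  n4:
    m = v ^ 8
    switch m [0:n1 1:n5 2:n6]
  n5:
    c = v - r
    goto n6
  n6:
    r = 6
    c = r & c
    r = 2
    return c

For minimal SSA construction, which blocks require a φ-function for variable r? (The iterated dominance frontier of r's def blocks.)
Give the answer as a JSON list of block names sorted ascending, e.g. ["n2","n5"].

Answer: ["n1", "n5", "n6"]

Analysis:
idom tree: n1←n0 n2←n0 n3←n1 n4←n3 n5←n0 n6←n0
Join-block Dom:
  n1: preds {n0,n4}: {n0} ∩ {n0,n1,n3,n4} = {n0}; idom=n0
  n5: preds {n0,n2,n4}: {n0} ∩ {n0,n2} ∩ {n0,n1,n3,n4} = {n0}; idom=n0
  n6: preds {n3,n4,n5}: {n0,n1,n3} ∩ {n0,n1,n3,n4} ∩ {n0,n5} = {n0}; idom=n0

Frontier:
  join n1 pred n0: · stop@n0
  join n1 pred n4: n4→n3→n1 stop@n0
  join n5 pred n0: · stop@n0
  join n5 pred n2: n2 stop@n0
  join n5 pred n4: n4→n3→n1 stop@n0
  join n6 pred n3: n3→n1 stop@n0
  join n6 pred n4: n4→n3→n1 stop@n0
  join n6 pred n5: n5 stop@n0
  DF(n0)=∅
  DF(n1)={n1,n5,n6}
  DF(n2)={n5}
  DF(n3)={n1,n5,n6}
  DF(n4)={n1,n5,n6}
  DF(n5)={n6}
  DF(n6)=∅

φ for r: defs {n0,n1,n2,n6}
  DF⁺ = {n1,n5,n6}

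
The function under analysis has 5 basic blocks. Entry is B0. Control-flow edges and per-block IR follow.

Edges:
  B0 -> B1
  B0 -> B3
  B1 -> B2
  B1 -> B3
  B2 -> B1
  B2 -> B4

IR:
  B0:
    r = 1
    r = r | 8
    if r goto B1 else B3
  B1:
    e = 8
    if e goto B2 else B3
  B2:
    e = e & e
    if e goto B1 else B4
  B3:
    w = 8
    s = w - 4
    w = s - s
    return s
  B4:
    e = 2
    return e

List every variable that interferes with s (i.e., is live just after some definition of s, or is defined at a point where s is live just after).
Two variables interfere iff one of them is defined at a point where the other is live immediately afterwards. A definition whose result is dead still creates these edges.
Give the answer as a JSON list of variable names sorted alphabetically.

Block summaries:
  B0 def {r} use ∅
  B1 def {e} use ∅
  B2 def {e} use {e}
  B3 def {s,w} use ∅
  B4 def {e} use ∅

Live sets:
  B0: in=∅ out=∅
  B1: in=∅ out={e}
  B2: in={e} out=∅
  B3: in=∅ out=∅
  B4: in=∅ out=∅

Interfere edges:
  e — ∅
  r — ∅
  s — {w}
  w — {s}

N(s) = ["w"]

Answer: ["w"]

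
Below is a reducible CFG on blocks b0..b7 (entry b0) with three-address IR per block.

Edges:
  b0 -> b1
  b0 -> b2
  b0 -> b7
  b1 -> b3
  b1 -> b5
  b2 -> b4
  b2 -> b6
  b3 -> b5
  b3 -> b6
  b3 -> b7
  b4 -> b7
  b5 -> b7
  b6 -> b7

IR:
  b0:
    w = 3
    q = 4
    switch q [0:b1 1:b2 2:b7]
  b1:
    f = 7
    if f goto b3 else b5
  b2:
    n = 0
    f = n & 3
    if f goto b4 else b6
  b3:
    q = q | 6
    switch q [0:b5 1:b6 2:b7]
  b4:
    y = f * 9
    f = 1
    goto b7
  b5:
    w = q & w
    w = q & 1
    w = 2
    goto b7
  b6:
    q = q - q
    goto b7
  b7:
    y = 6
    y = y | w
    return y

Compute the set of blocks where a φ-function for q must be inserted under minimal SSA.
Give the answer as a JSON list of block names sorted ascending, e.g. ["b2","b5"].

Answer: ["b5", "b6", "b7"]

Analysis:
idom tree: b1←b0 b2←b0 b3←b1 b4←b2 b5←b1 b6←b0 b7←b0
Join-block Dom:
  b5: preds {b1,b3}: {b0,b1} ∩ {b0,b1,b3} = {b0,b1}; idom=b1
  b6: preds {b2,b3}: {b0,b2} ∩ {b0,b1,b3} = {b0}; idom=b0
  b7: preds {b0,b3,b4,b5,b6}: {b0} ∩ {b0,b1,b3} ∩ {b0,b2,b4} ∩ {b0,b1,b5} ∩ {b0,b6} = {b0}; idom=b0

DF derivation:
  join b5 pred b1: · stop@b1
  join b5 pred b3: b3 stop@b1
  join b6 pred b2: b2 stop@b0
  join b6 pred b3: b3→b1 stop@b0
  join b7 pred b0: · stop@b0
  join b7 pred b3: b3→b1 stop@b0
  join b7 pred b4: b4→b2 stop@b0
  join b7 pred b5: b5→b1 stop@b0
  join b7 pred b6: b6 stop@b0
  b0: DF=∅
  b1: DF={b6,b7}
  b2: DF={b6,b7}
  b3: DF={b5,b6,b7}
  b4: DF={b7}
  b5: DF={b7}
  b6: DF={b7}
  b7: DF=∅

φ for q: defs {b0,b3,b6}
  DF⁺ = {b5,b6,b7}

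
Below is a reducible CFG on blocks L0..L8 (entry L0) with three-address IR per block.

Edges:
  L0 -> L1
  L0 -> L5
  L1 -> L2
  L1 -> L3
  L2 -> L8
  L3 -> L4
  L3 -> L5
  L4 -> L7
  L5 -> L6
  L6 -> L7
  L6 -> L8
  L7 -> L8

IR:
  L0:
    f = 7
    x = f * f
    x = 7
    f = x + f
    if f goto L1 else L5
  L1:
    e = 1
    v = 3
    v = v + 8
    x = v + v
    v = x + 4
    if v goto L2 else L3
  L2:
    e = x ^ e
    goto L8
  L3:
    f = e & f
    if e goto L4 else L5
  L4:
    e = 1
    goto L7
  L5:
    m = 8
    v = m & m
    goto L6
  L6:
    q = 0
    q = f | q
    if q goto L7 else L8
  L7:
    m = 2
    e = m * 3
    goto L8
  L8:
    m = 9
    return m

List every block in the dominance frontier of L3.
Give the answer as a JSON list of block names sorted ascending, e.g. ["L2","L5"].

idom tree: L1←L0 L2←L1 L3←L1 L4←L3 L5←L0 L6←L5 L7←L0 L8←L0
Dom at joins:
  L5: preds {L0,L3}: {L0} ∩ {L0,L1,L3} = {L0}; idom=L0
  L7: preds {L4,L6}: {L0,L1,L3,L4} ∩ {L0,L5,L6} = {L0}; idom=L0
  L8: preds {L2,L6,L7}: {L0,L1,L2} ∩ {L0,L5,L6} ∩ {L0,L7} = {L0}; idom=L0

DF walk-up:
  join L5 pred L0: · stop@L0
  join L5 pred L3: L3→L1 stop@L0
  join L7 pred L4: L4→L3→L1 stop@L0
  join L7 pred L6: L6→L5 stop@L0
  join L8 pred L2: L2→L1 stop@L0
  join L8 pred L6: L6→L5 stop@L0
  join L8 pred L7: L7 stop@L0
  DF(L0)=∅
  DF(L1)={L5,L7,L8}
  DF(L2)={L8}
  DF(L3)={L5,L7}
  DF(L4)={L7}
  DF(L5)={L7,L8}
  DF(L6)={L7,L8}
  DF(L7)={L8}
  DF(L8)=∅

DF(L3) = ["L5", "L7"]

Answer: ["L5", "L7"]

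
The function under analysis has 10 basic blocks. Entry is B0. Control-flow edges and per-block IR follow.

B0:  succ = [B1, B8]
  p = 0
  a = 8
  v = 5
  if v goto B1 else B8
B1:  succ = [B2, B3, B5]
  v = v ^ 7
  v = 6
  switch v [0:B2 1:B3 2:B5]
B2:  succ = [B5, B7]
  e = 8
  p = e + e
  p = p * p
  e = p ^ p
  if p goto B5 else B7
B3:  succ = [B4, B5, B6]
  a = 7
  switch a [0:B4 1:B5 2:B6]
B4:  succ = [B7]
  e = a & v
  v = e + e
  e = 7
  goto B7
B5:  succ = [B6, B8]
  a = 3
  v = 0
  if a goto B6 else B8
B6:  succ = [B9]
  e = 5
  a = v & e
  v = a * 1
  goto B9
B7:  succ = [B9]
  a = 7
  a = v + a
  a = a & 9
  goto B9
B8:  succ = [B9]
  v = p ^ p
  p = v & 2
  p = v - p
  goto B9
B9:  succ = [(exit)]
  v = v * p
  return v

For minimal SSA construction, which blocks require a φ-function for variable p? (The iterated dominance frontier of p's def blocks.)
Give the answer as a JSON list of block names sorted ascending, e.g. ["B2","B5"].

idom tree: B1←B0 B2←B1 B3←B1 B4←B3 B5←B1 B6←B1 B7←B1 B8←B0 B9←B0
Dom at joins:
  B5: preds {B1,B2,B3}: {B0,B1} ∩ {B0,B1,B2} ∩ {B0,B1,B3} = {B0,B1}; idom=B1
  B6: preds {B3,B5}: {B0,B1,B3} ∩ {B0,B1,B5} = {B0,B1}; idom=B1
  B7: preds {B2,B4}: {B0,B1,B2} ∩ {B0,B1,B3,B4} = {B0,B1}; idom=B1
  B8: preds {B0,B5}: {B0} ∩ {B0,B1,B5} = {B0}; idom=B0
  B9: preds {B6,B7,B8}: {B0,B1,B6} ∩ {B0,B1,B7} ∩ {B0,B8} = {B0}; idom=B0

Frontier:
  B5←B1: walk · to B1
  B5←B2: walk B2 to B1
  B5←B3: walk B3 to B1
  B6←B3: walk B3 to B1
  B6←B5: walk B5 to B1
  B7←B2: walk B2 to B1
  B7←B4: walk B4→B3 to B1
  B8←B0: walk · to B0
  B8←B5: walk B5→B1 to B0
  B9←B6: walk B6→B1 to B0
  B9←B7: walk B7→B1 to B0
  B9←B8: walk B8 to B0
  DF(B0)=∅
  DF(B1)={B8,B9}
  DF(B2)={B5,B7}
  DF(B3)={B5,B6,B7}
  DF(B4)={B7}
  DF(B5)={B6,B8}
  DF(B6)={B9}
  DF(B7)={B9}
  DF(B8)={B9}
  DF(B9)=∅

φ for p: defs {B0,B2,B8}
  DF⁺ = {B5,B6,B7,B8,B9}

Answer: ["B5", "B6", "B7", "B8", "B9"]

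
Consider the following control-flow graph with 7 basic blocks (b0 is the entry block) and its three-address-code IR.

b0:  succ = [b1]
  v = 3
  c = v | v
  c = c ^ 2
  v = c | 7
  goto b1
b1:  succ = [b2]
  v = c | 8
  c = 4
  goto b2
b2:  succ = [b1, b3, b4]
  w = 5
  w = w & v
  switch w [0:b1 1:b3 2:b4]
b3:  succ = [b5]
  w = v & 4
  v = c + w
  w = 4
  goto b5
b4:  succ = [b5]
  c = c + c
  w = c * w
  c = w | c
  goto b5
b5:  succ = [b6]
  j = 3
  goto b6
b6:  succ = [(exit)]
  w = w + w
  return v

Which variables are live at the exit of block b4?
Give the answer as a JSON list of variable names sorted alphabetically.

Answer: ["v", "w"]

Derivation:
def/use:
  b0: def={c,v} ue=∅
  b1: def={c,v} ue={c}
  b2: def={w} ue={v}
  b3: def={v,w} ue={c,v}
  b4: def={c,w} ue={c,w}
  b5: def={j} ue=∅
  b6: def={w} ue={v,w}

Live sets:
  b0 li=∅ lo={c}
  b1 li={c} lo={c,v}
  b2 li={c,v} lo={c,v,w}
  b3 li={c,v} lo={v,w}
  b4 li={c,v,w} lo={v,w}
  b5 li={v,w} lo={v,w}
  b6 li={v,w} lo=∅

live-out(b4) = ["v", "w"]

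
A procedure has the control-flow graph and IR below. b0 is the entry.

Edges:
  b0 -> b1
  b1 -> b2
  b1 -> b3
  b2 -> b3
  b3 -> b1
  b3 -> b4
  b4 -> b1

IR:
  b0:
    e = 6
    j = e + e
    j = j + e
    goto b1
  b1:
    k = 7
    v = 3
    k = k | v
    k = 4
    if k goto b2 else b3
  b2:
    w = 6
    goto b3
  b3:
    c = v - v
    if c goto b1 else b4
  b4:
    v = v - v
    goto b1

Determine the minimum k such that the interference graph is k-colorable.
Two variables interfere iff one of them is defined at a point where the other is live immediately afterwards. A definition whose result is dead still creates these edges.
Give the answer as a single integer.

Answer: 2

Derivation:
Per-block:
  b0: def={e,j} ue=∅
  b1: def={k,v} ue=∅
  b2: def={w} ue=∅
  b3: def={c} ue={v}
  b4: def={v} ue={v}

Live sets:
  live b0: ∅→∅
  live b1: ∅→{v}
  live b2: {v}→{v}
  live b3: {v}→{v}
  live b4: {v}→∅

Conflict graph:
  c: {v}
  e: {j}
  j: {e}
  k: {v}
  v: {c,k,w}
  w: {v}

Colouring:
  {c,v} pairwise interfere (2-clique) ⇒ χ ≥ 2
  2-colouring: c0={e,v}  c1={c,j,k,w}
  χ = 2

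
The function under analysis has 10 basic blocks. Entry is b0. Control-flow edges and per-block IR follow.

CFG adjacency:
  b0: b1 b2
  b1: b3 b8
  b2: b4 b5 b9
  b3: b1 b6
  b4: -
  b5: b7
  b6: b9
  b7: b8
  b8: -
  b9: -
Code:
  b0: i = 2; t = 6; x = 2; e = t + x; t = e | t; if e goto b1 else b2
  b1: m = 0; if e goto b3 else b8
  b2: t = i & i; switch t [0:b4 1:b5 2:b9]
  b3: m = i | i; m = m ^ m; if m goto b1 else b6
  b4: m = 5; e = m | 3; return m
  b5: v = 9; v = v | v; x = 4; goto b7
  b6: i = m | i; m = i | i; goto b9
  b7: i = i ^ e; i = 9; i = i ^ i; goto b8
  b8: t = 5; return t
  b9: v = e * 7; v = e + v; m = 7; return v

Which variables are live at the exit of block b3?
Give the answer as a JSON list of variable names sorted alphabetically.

Answer: ["e", "i", "m"]

Analysis:
Block summaries:
  b0: def={e,i,t,x} ue=∅
  b1: def={m} ue={e}
  b2: def={t} ue={i}
  b3: def={m} ue={i}
  b4: def={e,m} ue=∅
  b5: def={v,x} ue=∅
  b6: def={i,m} ue={i,m}
  b7: def={i} ue={e,i}
  b8: def={t} ue=∅
  b9: def={m,v} ue={e}

Backward fixpoint:
  live b0: ∅→{e,i}
  live b1: {e,i}→{e,i}
  live b2: {e,i}→{e,i}
  live b3: {e,i}→{e,i,m}
  live b4: ∅→∅
  live b5: {e,i}→{e,i}
  live b6: {e,i,m}→{e}
  live b7: {e,i}→∅
  live b8: ∅→∅
  live b9: {e}→∅

live-out(b3) = ["e", "i", "m"]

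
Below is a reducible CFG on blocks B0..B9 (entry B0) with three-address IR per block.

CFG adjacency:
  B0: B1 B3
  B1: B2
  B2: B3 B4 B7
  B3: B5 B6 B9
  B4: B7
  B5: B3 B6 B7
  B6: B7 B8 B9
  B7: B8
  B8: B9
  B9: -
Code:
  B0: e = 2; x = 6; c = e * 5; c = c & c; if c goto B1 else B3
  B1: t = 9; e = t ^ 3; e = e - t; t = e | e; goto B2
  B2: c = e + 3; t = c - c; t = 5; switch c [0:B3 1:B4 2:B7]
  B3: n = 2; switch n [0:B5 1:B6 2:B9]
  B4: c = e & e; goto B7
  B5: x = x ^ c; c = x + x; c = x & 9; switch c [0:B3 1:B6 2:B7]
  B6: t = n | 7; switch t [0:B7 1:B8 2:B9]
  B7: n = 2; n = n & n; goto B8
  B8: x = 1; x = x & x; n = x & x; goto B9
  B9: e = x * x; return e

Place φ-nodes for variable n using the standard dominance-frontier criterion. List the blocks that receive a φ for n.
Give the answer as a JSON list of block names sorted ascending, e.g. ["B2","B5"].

Answer: ["B3", "B7", "B8", "B9"]

Analysis:
idom tree: B1←B0 B2←B1 B3←B0 B4←B2 B5←B3 B6←B3 B7←B0 B8←B0 B9←B0
Join-block Dom:
  B3: preds {B0,B2,B5}: {B0} ∩ {B0,B1,B2} ∩ {B0,B3,B5} = {B0}; idom=B0
  B6: preds {B3,B5}: {B0,B3} ∩ {B0,B3,B5} = {B0,B3}; idom=B3
  B7: preds {B2,B4,B5,B6}: {B0,B1,B2} ∩ {B0,B1,B2,B4} ∩ {B0,B3,B5} ∩ {B0,B3,B6} = {B0}; idom=B0
  B8: preds {B6,B7}: {B0,B3,B6} ∩ {B0,B7} = {B0}; idom=B0
  B9: preds {B3,B6,B8}: {B0,B3} ∩ {B0,B3,B6} ∩ {B0,B8} = {B0}; idom=B0

Frontier:
  B3←B0: walk · to B0
  B3←B2: walk B2→B1 to B0
  B3←B5: walk B5→B3 to B0
  B6←B3: walk · to B3
  B6←B5: walk B5 to B3
  B7←B2: walk B2→B1 to B0
  B7←B4: walk B4→B2→B1 to B0
  B7←B5: walk B5→B3 to B0
  B7←B6: walk B6→B3 to B0
  B8←B6: walk B6→B3 to B0
  B8←B7: walk B7 to B0
  B9←B3: walk B3 to B0
  B9←B6: walk B6→B3 to B0
  B9←B8: walk B8 to B0
  DF(B0)=∅
  DF(B1)={B3,B7}
  DF(B2)={B3,B7}
  DF(B3)={B3,B7,B8,B9}
  DF(B4)={B7}
  DF(B5)={B3,B6,B7}
  DF(B6)={B7,B8,B9}
  DF(B7)={B8}
  DF(B8)={B9}
  DF(B9)=∅

φ for n: defs {B3,B7,B8}
  DF⁺ = {B3,B7,B8,B9}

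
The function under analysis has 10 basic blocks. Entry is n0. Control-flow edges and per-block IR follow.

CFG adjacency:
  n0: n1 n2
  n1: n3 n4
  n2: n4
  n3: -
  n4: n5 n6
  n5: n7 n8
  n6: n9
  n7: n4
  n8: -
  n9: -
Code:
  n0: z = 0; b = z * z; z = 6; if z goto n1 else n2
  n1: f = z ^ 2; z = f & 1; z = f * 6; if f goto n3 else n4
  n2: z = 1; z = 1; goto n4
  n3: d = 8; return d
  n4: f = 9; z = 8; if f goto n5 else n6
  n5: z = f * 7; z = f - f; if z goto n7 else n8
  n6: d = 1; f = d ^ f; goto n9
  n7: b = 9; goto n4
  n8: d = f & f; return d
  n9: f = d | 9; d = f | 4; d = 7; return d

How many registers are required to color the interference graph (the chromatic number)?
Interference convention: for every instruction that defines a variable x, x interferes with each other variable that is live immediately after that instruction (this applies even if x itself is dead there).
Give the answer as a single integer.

Answer: 2

Analysis:
Per-block:
  n0: {b,z} / ∅
  n1: {f,z} / {z}
  n2: {z} / ∅
  n3: {d} / ∅
  n4: {f,z} / ∅
  n5: {z} / {f}
  n6: {d,f} / {f}
  n7: {b} / ∅
  n8: {d} / {f}
  n9: {d,f} / {d}

Backward fixpoint:
  live n0: ∅→{z}
  live n1: {z}→∅
  live n2: ∅→∅
  live n3: ∅→∅
  live n4: ∅→{f}
  live n5: {f}→{f}
  live n6: {f}→{d}
  live n7: ∅→∅
  live n8: {f}→∅
  live n9: {d}→∅

Conflict graph:
  b: ∅
  d: {f}
  f: {d,z}
  z: {f}

Colouring:
  clique {d,f} ⇒ need ≥ 2
  2-colouring: R0={b,f}  R1={d,z}
  χ = 2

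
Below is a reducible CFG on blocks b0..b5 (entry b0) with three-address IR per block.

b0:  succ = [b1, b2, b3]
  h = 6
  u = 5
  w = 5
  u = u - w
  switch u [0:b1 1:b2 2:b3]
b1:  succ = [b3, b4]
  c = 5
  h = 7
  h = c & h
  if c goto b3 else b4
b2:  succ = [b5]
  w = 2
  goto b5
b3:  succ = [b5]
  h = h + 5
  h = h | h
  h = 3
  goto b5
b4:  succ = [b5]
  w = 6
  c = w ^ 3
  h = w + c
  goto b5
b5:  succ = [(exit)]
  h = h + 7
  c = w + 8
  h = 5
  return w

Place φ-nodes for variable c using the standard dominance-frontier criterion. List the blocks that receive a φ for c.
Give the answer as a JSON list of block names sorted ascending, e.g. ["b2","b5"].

idom tree: b1←b0 b2←b0 b3←b0 b4←b1 b5←b0
Dom at joins:
  b3: preds {b0,b1}: {b0} ∩ {b0,b1} = {b0}; idom=b0
  b5: preds {b2,b3,b4}: {b0,b2} ∩ {b0,b3} ∩ {b0,b1,b4} = {b0}; idom=b0

DF derivation:
  join b3 pred b0: · stop@b0
  join b3 pred b1: b1 stop@b0
  join b5 pred b2: b2 stop@b0
  join b5 pred b3: b3 stop@b0
  join b5 pred b4: b4→b1 stop@b0
  DF(b0)=∅
  DF(b1)={b3,b5}
  DF(b2)={b5}
  DF(b3)={b5}
  DF(b4)={b5}
  DF(b5)=∅

φ for c: defs {b1,b4,b5}
  DF⁺ = {b3,b5}

Answer: ["b3", "b5"]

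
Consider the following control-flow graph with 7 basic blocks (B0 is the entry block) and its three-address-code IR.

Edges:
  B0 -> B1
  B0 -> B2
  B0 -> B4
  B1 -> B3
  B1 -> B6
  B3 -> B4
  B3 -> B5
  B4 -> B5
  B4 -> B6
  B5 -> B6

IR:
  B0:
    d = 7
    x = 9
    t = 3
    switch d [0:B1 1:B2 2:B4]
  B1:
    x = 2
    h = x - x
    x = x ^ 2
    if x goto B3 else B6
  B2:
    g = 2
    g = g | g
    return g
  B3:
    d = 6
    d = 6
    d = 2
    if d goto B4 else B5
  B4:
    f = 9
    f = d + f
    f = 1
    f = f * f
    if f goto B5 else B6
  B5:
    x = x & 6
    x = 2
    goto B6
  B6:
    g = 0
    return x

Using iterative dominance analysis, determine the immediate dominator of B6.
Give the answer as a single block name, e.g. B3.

Answer: B0

Analysis:
idom tree: B1←B0 B2←B0 B3←B1 B4←B0 B5←B0 B6←B0
Join-block Dom:
  B4: preds {B0,B3}: {B0} ∩ {B0,B1,B3} = {B0}; idom=B0
  B5: preds {B3,B4}: {B0,B1,B3} ∩ {B0,B4} = {B0}; idom=B0
  B6: preds {B1,B4,B5}: {B0,B1} ∩ {B0,B4} ∩ {B0,B5} = {B0}; idom=B0

idom(B6) = B0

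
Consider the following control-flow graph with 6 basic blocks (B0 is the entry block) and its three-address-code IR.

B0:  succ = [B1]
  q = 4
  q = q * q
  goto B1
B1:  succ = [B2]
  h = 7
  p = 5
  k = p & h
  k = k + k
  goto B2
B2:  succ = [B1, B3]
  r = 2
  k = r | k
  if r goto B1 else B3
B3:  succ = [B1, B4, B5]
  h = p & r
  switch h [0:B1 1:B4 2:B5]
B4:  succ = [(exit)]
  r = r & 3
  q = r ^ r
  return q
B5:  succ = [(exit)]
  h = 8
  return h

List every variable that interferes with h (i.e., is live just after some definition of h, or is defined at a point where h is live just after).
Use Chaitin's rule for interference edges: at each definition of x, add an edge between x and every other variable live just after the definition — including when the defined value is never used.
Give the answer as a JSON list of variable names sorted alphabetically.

Answer: ["p", "r"]

Derivation:
Block summaries:
  B0: {q} / ∅
  B1: {h,k,p} / ∅
  B2: {k,r} / {k}
  B3: {h} / {p,r}
  B4: {q,r} / {r}
  B5: {h} / ∅

Live sets:
  live B0: ∅→∅
  live B1: ∅→{k,p}
  live B2: {k,p}→{p,r}
  live B3: {p,r}→{r}
  live B4: {r}→∅
  live B5: ∅→∅

Interference:
  h↔{p,r}
  k↔{p,r}
  p↔{h,k,r}
  q↔∅
  r↔{h,k,p}

N(h) = ["p", "r"]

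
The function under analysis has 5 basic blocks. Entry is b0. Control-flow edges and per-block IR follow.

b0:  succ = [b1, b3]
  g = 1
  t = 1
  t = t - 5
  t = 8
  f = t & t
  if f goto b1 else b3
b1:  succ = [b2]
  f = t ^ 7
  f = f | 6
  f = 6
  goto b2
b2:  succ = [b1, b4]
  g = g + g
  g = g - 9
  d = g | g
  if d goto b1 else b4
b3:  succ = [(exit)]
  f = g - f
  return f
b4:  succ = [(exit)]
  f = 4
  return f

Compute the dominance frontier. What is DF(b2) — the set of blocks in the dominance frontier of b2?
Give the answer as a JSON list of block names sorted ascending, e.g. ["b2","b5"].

Answer: ["b1"]

Analysis:
idom tree: b1←b0 b2←b1 b3←b0 b4←b2
Join-block Dom:
  b1: preds {b0,b2}: {b0} ∩ {b0,b1,b2} = {b0}; idom=b0

DF derivation:
  join b1 pred b0: · stop@b0
  join b1 pred b2: b2→b1 stop@b0
  DF(b0)=∅
  DF(b1)={b1}
  DF(b2)={b1}
  DF(b3)=∅
  DF(b4)=∅

DF(b2) = ["b1"]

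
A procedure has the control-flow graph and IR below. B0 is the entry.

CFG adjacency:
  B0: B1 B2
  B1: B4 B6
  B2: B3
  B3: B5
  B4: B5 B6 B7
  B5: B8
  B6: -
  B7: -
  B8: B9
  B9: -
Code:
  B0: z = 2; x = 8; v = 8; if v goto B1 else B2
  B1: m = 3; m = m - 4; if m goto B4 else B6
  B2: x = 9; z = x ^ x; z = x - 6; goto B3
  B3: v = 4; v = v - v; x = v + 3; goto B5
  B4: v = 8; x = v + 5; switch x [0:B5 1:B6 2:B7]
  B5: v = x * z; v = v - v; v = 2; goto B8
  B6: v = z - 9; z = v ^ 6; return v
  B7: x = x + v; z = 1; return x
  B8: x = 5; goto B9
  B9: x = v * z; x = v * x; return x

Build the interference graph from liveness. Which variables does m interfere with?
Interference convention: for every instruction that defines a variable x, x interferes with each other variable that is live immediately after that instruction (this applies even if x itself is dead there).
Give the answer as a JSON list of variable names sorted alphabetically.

Answer: ["z"]

Analysis:
Block summaries:
  B0: def={v,x,z} ue=∅
  B1: def={m} ue=∅
  B2: def={x,z} ue=∅
  B3: def={v,x} ue=∅
  B4: def={v,x} ue=∅
  B5: def={v} ue={x,z}
  B6: def={v,z} ue={z}
  B7: def={x,z} ue={v,x}
  B8: def={x} ue=∅
  B9: def={x} ue={v,z}

Liveness:
  B0 li=∅ lo={z}
  B1 li={z} lo={z}
  B2 li=∅ lo={z}
  B3 li={z} lo={x,z}
  B4 li={z} lo={v,x,z}
  B5 li={x,z} lo={v,z}
  B6 li={z} lo=∅
  B7 li={v,x} lo=∅
  B8 li={v,z} lo={v,z}
  B9 li={v,z} lo=∅

Interference:
  m↔{z}
  v↔{x,z}
  x↔{v,z}
  z↔{m,v,x}

N(m) = ["z"]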